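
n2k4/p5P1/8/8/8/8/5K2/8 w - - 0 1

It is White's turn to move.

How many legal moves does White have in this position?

White to move; king on f2.
In check: no.
Legal moves: Kg3, Kf3, Ke3, Kg2, Ke2, Kg1, Kf1, Ke1, g8=Q+, g8=R+, g8=B, g8=N.
Count: 12.

12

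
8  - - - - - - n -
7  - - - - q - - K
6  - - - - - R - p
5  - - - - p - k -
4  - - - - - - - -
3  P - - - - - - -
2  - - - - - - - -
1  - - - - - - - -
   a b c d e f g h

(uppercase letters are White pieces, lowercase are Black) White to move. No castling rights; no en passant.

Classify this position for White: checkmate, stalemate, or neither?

neither

White to move; white king on h7.
In check: yes, from the black queen on e7.
King squares — g6: attacked by Kg5; h6: attacked by Kg5; g7: attacked by Qe7; g8: available; h8: available.
Legal moves for White: Kh8, Kxg8, Rf7.
White is in check but has 3 legal moves → neither.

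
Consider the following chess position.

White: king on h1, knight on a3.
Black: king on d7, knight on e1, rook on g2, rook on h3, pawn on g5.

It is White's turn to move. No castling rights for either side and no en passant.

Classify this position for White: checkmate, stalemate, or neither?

checkmate

White to move; white king on h1.
In check: yes, from the black rook on h3.
King squares — g1: attacked by Rg2; g2: attacked by Ne1; h2: attacked by Rg2.
Legal moves for White: none.
In check with no legal moves → checkmate.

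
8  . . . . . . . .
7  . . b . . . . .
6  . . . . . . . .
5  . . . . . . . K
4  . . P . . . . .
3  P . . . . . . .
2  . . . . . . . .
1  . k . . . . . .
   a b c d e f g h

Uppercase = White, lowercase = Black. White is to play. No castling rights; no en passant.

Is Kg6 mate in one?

After Kg6: black king on b1; in check: no.
Black is not in check, so this cannot be checkmate.

no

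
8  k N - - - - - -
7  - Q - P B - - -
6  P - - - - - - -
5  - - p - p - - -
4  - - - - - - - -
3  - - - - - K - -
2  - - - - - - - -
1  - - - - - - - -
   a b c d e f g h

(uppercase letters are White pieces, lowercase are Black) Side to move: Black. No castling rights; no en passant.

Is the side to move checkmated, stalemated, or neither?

checkmate

Black to move; black king on a8.
In check: yes, from the white queen on b7.
King squares — a7: attacked by Qb7; b7: attacked by Pa6; b8: attacked by Qb7.
Legal moves for Black: none.
In check with no legal moves → checkmate.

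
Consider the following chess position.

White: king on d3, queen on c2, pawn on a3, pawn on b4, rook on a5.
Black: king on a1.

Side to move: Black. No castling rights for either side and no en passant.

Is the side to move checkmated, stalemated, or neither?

Black to move; black king on a1.
In check: no.
King squares — b1: attacked by Qc2; a2: attacked by Qc2; b2: attacked by Qc2.
Legal moves for Black: none.
Not in check and no legal moves → stalemate.

stalemate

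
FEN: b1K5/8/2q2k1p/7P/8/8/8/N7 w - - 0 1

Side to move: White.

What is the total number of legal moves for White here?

White to move; king on c8.
In check: yes, from the black queen on c6.
Legal moves: Kd8, Kb8.
Count: 2.

2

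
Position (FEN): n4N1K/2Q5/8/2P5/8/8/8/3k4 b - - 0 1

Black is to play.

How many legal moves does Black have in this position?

7

Black to move; king on d1.
In check: no.
Legal moves: Nxc7, Nb6, Ke2, Kd2, Kc2, Ke1, Kc1.
Count: 7.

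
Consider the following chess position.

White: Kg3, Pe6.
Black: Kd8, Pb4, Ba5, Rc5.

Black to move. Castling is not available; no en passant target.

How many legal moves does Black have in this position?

20

Black to move; king on d8.
In check: no.
Legal moves: Ke8, Kc8, Ke7, Kc7, Rc8, Rc7, Rc6, Rh5, Rg5+, Rf5, Re5, Rd5, Rb5, Rc4, Rc3+, Rc2, Rc1, Bc7+, Bb6, b3.
Count: 20.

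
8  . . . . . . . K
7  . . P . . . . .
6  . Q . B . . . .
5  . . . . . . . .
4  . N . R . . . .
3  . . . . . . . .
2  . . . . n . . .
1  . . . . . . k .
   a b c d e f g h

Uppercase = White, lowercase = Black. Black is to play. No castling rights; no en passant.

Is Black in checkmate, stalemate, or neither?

Black to move; black king on g1.
In check: no.
Legal moves for Black: Nf4, Nxd4, Ng3, Nc3, Nc1, Kg2, Kf2, Kh1, Kf1.
Black has 9 legal moves and is not in check → neither.

neither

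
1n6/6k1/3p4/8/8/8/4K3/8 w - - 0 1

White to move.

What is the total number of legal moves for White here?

8

White to move; king on e2.
In check: no.
Legal moves: Kf3, Ke3, Kd3, Kf2, Kd2, Kf1, Ke1, Kd1.
Count: 8.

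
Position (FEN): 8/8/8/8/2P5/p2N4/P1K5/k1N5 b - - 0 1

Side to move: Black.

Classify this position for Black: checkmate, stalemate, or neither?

stalemate

Black to move; black king on a1.
In check: no.
King squares — b1: attacked by Kc2; a2: attacked by Nc1; b2: attacked by Kc2.
Legal moves for Black: none.
Not in check and no legal moves → stalemate.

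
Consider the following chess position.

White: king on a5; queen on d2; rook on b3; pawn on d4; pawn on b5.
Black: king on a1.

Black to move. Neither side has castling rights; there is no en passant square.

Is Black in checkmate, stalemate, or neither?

Black to move; black king on a1.
In check: no.
King squares — b1: attacked by Rb3; a2: attacked by Qd2; b2: attacked by Qd2.
Legal moves for Black: none.
Not in check and no legal moves → stalemate.

stalemate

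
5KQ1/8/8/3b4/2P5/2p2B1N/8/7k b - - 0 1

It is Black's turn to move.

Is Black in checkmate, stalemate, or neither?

neither

Black to move; black king on h1.
In check: yes, from the white bishop on f3.
King squares — g1: attacked by Nh3; g2: attacked by Bf3; h2: available.
Legal moves for Black: Kh2, Bxf3.
Black is in check but has 2 legal moves → neither.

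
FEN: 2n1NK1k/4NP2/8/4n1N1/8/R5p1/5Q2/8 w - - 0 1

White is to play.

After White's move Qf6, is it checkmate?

yes

After Qf6: black king on h8; in check: yes, from the white queen on f6.
King squares — g7: attacked by Qf6; h7: attacked by Ng5; g8: attacked by Ne7.
Black has no legal moves → checkmate.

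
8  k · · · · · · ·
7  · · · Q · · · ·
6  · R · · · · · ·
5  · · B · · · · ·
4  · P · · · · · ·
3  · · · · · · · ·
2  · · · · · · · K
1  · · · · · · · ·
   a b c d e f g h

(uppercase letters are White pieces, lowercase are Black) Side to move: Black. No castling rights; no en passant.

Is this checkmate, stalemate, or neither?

stalemate

Black to move; black king on a8.
In check: no.
King squares — a7: attacked by Qd7; b7: attacked by Rb6; b8: attacked by Rb6.
Legal moves for Black: none.
Not in check and no legal moves → stalemate.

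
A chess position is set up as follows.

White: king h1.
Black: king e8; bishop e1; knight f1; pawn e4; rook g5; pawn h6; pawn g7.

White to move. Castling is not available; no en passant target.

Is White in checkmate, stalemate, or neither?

White to move; white king on h1.
In check: no.
King squares — g1: attacked by Rg5; g2: attacked by Rg5; h2: attacked by Nf1.
Legal moves for White: none.
Not in check and no legal moves → stalemate.

stalemate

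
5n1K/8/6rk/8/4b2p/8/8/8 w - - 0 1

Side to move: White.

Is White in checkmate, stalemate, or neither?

White to move; white king on h8.
In check: no.
King squares — g7: attacked by Rg6; h7: attacked by Kh6; g8: attacked by Rg6.
Legal moves for White: none.
Not in check and no legal moves → stalemate.

stalemate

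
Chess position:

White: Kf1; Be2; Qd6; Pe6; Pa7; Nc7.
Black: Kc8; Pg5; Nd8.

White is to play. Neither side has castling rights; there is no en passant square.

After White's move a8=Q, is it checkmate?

After a8=Q: black king on c8; in check: yes, from the white queen on a8.
King squares — b7: attacked by Qa8; c7: attacked by Qd6; d7: attacked by Qd6; b8: attacked by Qa8; d8: own knight.
Black has no legal moves → checkmate.

yes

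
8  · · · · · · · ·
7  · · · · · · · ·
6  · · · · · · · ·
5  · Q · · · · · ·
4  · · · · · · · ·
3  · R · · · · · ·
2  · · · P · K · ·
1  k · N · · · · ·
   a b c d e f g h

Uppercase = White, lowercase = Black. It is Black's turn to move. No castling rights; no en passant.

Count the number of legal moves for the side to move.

0

Black to move; king on a1.
In check: no.
Legal moves: none.
Count: 0.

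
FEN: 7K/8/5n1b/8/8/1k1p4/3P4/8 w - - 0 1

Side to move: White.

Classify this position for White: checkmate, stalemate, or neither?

stalemate

White to move; white king on h8.
In check: no.
King squares — g7: attacked by Bh6; h7: attacked by Nf6; g8: attacked by Nf6.
Legal moves for White: none.
Not in check and no legal moves → stalemate.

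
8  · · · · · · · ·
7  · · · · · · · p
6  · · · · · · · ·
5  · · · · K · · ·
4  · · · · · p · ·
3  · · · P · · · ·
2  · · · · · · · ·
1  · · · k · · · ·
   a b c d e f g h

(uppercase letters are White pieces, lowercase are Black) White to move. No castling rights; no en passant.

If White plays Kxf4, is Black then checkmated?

After Kxf4: black king on d1; in check: no.
Black is not in check, so this cannot be checkmate.

no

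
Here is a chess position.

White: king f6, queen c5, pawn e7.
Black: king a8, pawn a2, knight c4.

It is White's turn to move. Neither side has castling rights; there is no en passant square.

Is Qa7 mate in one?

no

After Qa7: black king on a8; in check: yes, from the white queen on a7.
Black has 1 legal reply: Kxa7.
In check but a legal move exists → not checkmate.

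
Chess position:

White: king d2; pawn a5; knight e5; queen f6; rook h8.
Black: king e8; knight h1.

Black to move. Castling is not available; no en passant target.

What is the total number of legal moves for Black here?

Black to move; king on e8.
In check: yes, from the white rook on h8.
Legal moves: none.
Count: 0.

0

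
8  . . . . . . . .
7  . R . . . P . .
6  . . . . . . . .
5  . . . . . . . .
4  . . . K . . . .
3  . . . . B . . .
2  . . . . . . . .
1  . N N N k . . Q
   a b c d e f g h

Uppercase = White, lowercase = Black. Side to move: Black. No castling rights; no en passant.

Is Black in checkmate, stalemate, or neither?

checkmate

Black to move; black king on e1.
In check: yes, from the white queen on h1.
King squares — d1: attacked by Qh1; f1: attacked by Qh1; d2: attacked by Nb1; e2: attacked by Nc1; f2: attacked by Nd1.
Legal moves for Black: none.
In check with no legal moves → checkmate.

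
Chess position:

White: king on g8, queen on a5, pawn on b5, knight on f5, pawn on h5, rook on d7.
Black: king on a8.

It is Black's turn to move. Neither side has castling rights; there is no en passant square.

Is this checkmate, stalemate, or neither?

neither

Black to move; black king on a8.
In check: yes, from the white queen on a5.
Legal moves for Black: Kb8.
Black is in check but has 1 legal move → neither.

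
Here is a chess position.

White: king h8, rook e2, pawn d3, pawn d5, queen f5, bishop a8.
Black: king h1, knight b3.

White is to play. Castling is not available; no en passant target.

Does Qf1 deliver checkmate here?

After Qf1: black king on h1; in check: yes, from the white queen on f1.
King squares — g1: attacked by Qf1; g2: attacked by Qf1; h2: attacked by Re2.
Black has no legal moves → checkmate.

yes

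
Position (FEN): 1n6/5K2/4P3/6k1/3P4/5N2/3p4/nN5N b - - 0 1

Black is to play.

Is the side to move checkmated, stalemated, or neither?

Black to move; black king on g5.
In check: yes, from the white knight on f3.
Legal moves for Black: Kh6, Kh5, Kf5, Kg4, Kf4.
Black is in check but has 5 legal moves → neither.

neither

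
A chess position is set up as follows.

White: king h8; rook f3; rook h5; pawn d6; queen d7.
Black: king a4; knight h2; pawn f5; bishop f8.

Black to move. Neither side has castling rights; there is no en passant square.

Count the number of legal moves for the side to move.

2

Black to move; king on a4.
In check: yes, from the white queen on d7.
Legal moves: Ka5, Kb4.
Count: 2.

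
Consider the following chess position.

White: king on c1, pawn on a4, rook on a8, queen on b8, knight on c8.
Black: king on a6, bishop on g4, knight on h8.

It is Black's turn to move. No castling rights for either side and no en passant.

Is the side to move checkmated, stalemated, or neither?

Black to move; black king on a6.
In check: yes, from the white rook on a8.
King squares — a5: attacked by Ra8; b5: attacked by Pa4; b6: attacked by Qb8; a7: attacked by Ra8; b7: attacked by Qb8.
Legal moves for Black: none.
In check with no legal moves → checkmate.

checkmate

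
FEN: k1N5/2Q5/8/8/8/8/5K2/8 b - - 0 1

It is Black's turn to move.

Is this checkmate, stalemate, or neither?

Black to move; black king on a8.
In check: no.
King squares — a7: attacked by Qc7; b7: attacked by Qc7; b8: attacked by Qc7.
Legal moves for Black: none.
Not in check and no legal moves → stalemate.

stalemate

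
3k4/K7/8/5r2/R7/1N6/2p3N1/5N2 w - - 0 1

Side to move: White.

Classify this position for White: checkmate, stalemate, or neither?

neither

White to move; white king on a7.
In check: no.
Legal moves for White include: Kb8, Ka8, Kb7, Kb6, Ka6, Ra6, Ra5, Rh4, Rg4, Rf4, Re4, Rd4+, Rc4, Rb4, Ra3, Ra2, Ra1, Nc5, ... (list truncated; more exist).
White has legal moves and is not in check → neither.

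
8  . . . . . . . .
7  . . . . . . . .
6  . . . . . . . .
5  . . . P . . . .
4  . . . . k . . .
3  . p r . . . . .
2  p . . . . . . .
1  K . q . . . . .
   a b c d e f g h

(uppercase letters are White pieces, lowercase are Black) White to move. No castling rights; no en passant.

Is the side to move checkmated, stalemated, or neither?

checkmate

White to move; white king on a1.
In check: yes, from the black queen on c1.
King squares — b1: attacked by Qc1; a2: attacked by Pb3; b2: attacked by Qc1.
Legal moves for White: none.
In check with no legal moves → checkmate.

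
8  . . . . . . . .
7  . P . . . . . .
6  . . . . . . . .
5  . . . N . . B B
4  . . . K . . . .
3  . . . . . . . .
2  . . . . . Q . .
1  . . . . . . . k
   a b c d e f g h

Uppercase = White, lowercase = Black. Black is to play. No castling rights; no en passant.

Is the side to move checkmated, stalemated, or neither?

stalemate

Black to move; black king on h1.
In check: no.
King squares — g1: attacked by Qf2; g2: attacked by Qf2; h2: attacked by Qf2.
Legal moves for Black: none.
Not in check and no legal moves → stalemate.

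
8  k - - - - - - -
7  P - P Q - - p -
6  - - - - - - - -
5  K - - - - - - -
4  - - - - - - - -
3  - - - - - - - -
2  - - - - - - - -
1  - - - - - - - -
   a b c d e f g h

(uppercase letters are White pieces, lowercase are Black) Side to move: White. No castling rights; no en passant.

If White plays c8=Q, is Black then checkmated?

After c8=Q: black king on a8; in check: yes, from the white queen on c8.
King squares — a7: attacked by Qd7; b7: attacked by Qd7; b8: attacked by Pa7.
Black has no legal moves → checkmate.

yes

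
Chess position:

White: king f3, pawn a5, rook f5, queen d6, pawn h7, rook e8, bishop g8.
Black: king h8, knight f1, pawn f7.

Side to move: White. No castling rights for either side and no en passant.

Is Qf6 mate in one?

yes

After Qf6: black king on h8; in check: yes, from the white queen on f6.
King squares — g7: attacked by Qf6; h7: attacked by Bg8; g8: attacked by Ph7.
Black has no legal moves → checkmate.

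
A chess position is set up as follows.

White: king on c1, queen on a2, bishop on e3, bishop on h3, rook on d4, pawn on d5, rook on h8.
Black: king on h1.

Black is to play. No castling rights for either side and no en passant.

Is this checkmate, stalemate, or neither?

Black to move; black king on h1.
In check: no.
King squares — g1: attacked by Be3; g2: attacked by Qa2; h2: attacked by Qa2.
Legal moves for Black: none.
Not in check and no legal moves → stalemate.

stalemate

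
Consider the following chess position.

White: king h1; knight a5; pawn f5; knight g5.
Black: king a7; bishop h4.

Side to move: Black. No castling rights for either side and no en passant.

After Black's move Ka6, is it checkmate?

no

After Ka6: white king on h1; in check: no.
White is not in check, so this cannot be checkmate.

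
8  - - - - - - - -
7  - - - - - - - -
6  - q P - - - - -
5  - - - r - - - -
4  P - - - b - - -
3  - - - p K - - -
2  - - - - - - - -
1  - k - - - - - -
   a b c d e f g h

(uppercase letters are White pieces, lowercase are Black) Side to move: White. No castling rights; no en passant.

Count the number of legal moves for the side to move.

3

White to move; king on e3.
In check: yes, from the black queen on b6.
Legal moves: Kf4, Kxe4, Kd2.
Count: 3.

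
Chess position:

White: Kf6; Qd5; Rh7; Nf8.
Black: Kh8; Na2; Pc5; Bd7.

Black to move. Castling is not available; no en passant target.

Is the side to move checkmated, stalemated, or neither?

Black to move; black king on h8.
In check: yes, from the white rook on h7.
King squares — g7: attacked by Kf6; h7: attacked by Nf8; g8: attacked by Qd5.
Legal moves for Black: none.
In check with no legal moves → checkmate.

checkmate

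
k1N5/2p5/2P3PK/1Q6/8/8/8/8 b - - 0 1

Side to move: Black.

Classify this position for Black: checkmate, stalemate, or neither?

Black to move; black king on a8.
In check: no.
King squares — a7: attacked by Nc8; b7: attacked by Qb5; b8: attacked by Qb5.
Legal moves for Black: none.
Not in check and no legal moves → stalemate.

stalemate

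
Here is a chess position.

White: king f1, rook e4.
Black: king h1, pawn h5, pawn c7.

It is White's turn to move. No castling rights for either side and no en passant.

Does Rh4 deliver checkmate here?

yes

After Rh4: black king on h1; in check: yes, from the white rook on h4.
King squares — g1: attacked by Kf1; g2: attacked by Kf1; h2: attacked by Rh4.
Black has no legal moves → checkmate.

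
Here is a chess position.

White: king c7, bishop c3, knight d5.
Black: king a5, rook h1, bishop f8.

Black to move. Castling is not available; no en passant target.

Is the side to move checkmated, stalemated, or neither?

neither

Black to move; black king on a5.
In check: yes, from the white bishop on c3.
King squares — a4: available; b4: attacked by Bc3; b5: available; a6: available; b6: attacked by Nd5.
Legal moves for Black: Ka6, Kb5, Ka4, Bb4.
Black is in check but has 4 legal moves → neither.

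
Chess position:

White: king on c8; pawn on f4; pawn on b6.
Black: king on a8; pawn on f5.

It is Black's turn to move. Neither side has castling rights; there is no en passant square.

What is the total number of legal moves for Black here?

Black to move; king on a8.
In check: no.
Legal moves: none.
Count: 0.

0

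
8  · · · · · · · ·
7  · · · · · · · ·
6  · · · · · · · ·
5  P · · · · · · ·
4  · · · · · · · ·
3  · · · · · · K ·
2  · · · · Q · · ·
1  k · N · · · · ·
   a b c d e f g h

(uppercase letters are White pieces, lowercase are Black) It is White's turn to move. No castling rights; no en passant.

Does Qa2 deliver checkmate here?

After Qa2: black king on a1; in check: yes, from the white queen on a2.
King squares — b1: attacked by Qa2; a2: attacked by Nc1; b2: attacked by Qa2.
Black has no legal moves → checkmate.

yes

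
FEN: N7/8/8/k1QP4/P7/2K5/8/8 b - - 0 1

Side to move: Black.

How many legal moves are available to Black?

2

Black to move; king on a5.
In check: yes, from the white queen on c5.
Legal moves: Ka6, Kxa4.
Count: 2.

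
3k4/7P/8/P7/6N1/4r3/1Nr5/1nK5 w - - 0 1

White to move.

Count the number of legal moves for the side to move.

White to move; king on c1.
In check: yes, from the black rook on c2.
Legal moves: Kxc2, Kd1, Kxb1.
Count: 3.

3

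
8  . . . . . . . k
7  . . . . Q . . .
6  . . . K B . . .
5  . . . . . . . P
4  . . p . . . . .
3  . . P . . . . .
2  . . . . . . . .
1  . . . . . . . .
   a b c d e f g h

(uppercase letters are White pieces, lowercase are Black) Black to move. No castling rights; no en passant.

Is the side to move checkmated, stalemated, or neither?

stalemate

Black to move; black king on h8.
In check: no.
King squares — g7: attacked by Qe7; h7: attacked by Qe7; g8: attacked by Be6.
Legal moves for Black: none.
Not in check and no legal moves → stalemate.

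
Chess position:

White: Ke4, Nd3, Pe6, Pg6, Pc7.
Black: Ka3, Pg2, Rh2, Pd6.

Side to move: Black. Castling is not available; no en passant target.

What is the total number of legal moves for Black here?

15

Black to move; king on a3.
In check: no.
Legal moves: Ka4, Kb3, Ka2, Rh8, Rh7, Rh6, Rh5, Rh4+, Rh3, Rh1, d5+, g1=Q, g1=R, g1=B, g1=N.
Count: 15.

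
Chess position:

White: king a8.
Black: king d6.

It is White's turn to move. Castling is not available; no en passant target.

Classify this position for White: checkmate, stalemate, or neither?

White to move; white king on a8.
In check: no.
Legal moves for White: Kb8, Kb7, Ka7.
White has 3 legal moves and is not in check → neither.

neither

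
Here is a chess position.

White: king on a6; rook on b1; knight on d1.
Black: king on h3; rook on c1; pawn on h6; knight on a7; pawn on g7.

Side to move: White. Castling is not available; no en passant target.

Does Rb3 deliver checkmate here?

After Rb3: black king on h3; in check: yes, from the white rook on b3.
Black has 5 legal replies: Kh4, Kg4, Kh2, Kg2, Rc3.
In check but a legal move exists → not checkmate.

no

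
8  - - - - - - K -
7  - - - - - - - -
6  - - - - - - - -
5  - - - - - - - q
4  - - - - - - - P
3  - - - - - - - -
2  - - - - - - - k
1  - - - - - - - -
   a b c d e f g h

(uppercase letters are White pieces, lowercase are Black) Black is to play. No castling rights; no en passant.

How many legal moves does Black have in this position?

Black to move; king on h2.
In check: no.
Legal moves: Qh8+, Qe8+, Qh7+, Qf7+, Qh6, Qg6+, Qg5+, Qf5, Qe5, Qd5+, Qc5, Qb5, Qa5, Qxh4, Qg4+, Qf3, Qe2, Qd1, Kh3, Kg3, Kg2, Kh1, Kg1.
Count: 23.

23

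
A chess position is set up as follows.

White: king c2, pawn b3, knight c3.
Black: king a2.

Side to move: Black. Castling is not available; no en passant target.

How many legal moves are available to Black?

2

Black to move; king on a2.
In check: yes, from the white knight on c3.
Legal moves: Ka3, Ka1.
Count: 2.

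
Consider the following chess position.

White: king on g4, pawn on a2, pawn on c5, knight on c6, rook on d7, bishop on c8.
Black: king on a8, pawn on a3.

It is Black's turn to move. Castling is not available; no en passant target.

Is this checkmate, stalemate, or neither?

Black to move; black king on a8.
In check: no.
King squares — a7: attacked by Nc6; b7: attacked by Rd7; b8: attacked by Nc6.
Legal moves for Black: none.
Not in check and no legal moves → stalemate.

stalemate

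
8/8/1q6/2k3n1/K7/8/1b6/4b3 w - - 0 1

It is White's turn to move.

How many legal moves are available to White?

0

White to move; king on a4.
In check: no.
Legal moves: none.
Count: 0.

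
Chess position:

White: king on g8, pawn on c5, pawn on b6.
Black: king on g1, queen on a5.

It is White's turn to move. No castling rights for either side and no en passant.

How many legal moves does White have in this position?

White to move; king on g8.
In check: no.
Legal moves: Kh8, Kf8, Kh7, Kg7, Kf7, b7, c6.
Count: 7.

7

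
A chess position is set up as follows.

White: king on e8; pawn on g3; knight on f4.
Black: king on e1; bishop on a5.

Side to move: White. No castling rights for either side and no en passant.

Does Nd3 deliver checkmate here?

After Nd3: black king on e1; in check: yes, from the white knight on d3.
Black has 4 legal replies: Ke2, Kd2, Kf1, Kd1.
In check but a legal move exists → not checkmate.

no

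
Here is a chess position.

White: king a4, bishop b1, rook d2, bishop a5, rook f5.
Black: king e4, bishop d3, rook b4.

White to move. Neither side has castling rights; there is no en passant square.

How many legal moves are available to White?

3

White to move; king on a4.
In check: yes, from the black rook on b4.
Legal moves: Kxb4, Ka3, Bxb4.
Count: 3.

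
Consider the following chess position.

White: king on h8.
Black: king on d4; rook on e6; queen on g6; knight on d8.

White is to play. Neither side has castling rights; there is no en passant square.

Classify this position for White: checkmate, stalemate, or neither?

White to move; white king on h8.
In check: no.
King squares — g7: attacked by Qg6; h7: attacked by Qg6; g8: attacked by Qg6.
Legal moves for White: none.
Not in check and no legal moves → stalemate.

stalemate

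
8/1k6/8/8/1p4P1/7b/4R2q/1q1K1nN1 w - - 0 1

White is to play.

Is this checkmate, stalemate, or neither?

checkmate

White to move; white king on d1.
In check: yes, from the black queen on b1.
King squares — c1: attacked by Qb1; e1: attacked by Qb1; c2: attacked by Qb1; d2: attacked by Nf1; e2: own rook.
Legal moves for White: none.
In check with no legal moves → checkmate.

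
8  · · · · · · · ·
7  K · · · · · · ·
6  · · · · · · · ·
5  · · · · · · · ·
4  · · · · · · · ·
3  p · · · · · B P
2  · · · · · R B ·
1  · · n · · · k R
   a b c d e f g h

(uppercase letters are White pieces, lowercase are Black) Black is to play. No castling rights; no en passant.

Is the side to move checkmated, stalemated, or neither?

checkmate

Black to move; black king on g1.
In check: yes, from the white rook on h1.
King squares — f1: attacked by Rh1; h1: attacked by Bg2; f2: attacked by Bg3; g2: attacked by Rf2; h2: attacked by Rh1.
Legal moves for Black: none.
In check with no legal moves → checkmate.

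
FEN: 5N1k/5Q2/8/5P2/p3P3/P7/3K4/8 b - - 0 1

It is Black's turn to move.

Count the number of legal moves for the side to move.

Black to move; king on h8.
In check: no.
Legal moves: none.
Count: 0.

0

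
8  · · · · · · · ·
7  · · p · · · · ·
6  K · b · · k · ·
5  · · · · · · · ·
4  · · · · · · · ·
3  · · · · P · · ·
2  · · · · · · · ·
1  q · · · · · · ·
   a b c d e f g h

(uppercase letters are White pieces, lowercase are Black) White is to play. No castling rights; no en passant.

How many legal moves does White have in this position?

White to move; king on a6.
In check: yes, from the black queen on a1.
Legal moves: none.
Count: 0.

0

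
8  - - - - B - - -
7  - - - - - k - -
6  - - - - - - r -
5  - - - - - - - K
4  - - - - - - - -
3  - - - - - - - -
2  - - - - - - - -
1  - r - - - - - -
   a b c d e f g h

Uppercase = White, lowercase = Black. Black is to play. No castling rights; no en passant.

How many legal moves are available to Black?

7

Black to move; king on f7.
In check: yes, from the white bishop on e8.
Legal moves: Kg8, Kf8, Kxe8, Kg7, Ke7, Kf6, Ke6.
Count: 7.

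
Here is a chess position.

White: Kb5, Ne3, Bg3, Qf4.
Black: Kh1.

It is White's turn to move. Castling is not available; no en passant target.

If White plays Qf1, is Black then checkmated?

After Qf1: black king on h1; in check: yes, from the white queen on f1.
King squares — g1: attacked by Qf1; g2: attacked by Qf1; h2: attacked by Bg3.
Black has no legal moves → checkmate.

yes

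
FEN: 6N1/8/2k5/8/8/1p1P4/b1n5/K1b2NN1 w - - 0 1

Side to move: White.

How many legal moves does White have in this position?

0

White to move; king on a1.
In check: yes, from the black knight on c2.
Legal moves: none.
Count: 0.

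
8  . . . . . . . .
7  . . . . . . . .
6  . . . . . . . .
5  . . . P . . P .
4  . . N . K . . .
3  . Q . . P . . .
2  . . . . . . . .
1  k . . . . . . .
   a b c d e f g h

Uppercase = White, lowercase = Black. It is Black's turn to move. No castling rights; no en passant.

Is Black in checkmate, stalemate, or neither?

stalemate

Black to move; black king on a1.
In check: no.
King squares — b1: attacked by Qb3; a2: attacked by Qb3; b2: attacked by Qb3.
Legal moves for Black: none.
Not in check and no legal moves → stalemate.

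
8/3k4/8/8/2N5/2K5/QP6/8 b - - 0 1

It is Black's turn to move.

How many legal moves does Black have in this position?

7

Black to move; king on d7.
In check: no.
Legal moves: Ke8, Kd8, Kc8, Ke7, Kc7, Ke6, Kc6.
Count: 7.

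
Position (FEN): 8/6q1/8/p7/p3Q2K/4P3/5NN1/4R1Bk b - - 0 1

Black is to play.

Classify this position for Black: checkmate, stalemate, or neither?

checkmate

Black to move; black king on h1.
In check: yes, from the white knight on f2.
King squares — g1: attacked by Re1; g2: attacked by Qe4; h2: attacked by Bg1.
Legal moves for Black: none.
In check with no legal moves → checkmate.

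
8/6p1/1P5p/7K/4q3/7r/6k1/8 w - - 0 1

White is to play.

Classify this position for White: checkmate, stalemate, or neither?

checkmate

White to move; white king on h5.
In check: yes, from the black rook on h3.
King squares — g4: attacked by Qe4; h4: attacked by Rh3; g5: attacked by Ph6; g6: attacked by Qe4; h6: attacked by Rh3.
Legal moves for White: none.
In check with no legal moves → checkmate.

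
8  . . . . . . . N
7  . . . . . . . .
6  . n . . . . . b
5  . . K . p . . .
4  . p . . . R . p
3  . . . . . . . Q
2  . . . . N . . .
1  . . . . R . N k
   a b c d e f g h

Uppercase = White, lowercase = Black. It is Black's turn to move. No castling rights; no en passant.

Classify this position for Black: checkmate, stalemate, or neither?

Black to move; black king on h1.
In check: yes, from the white queen on h3.
King squares — g1: attacked by Re1; g2: attacked by Qh3; h2: attacked by Qh3.
Legal moves for Black: none.
In check with no legal moves → checkmate.

checkmate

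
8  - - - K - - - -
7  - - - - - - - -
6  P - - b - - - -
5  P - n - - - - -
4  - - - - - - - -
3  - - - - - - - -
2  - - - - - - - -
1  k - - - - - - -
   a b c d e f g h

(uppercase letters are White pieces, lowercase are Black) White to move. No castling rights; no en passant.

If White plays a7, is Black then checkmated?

no

After a7: black king on a1; in check: no.
Black is not in check, so this cannot be checkmate.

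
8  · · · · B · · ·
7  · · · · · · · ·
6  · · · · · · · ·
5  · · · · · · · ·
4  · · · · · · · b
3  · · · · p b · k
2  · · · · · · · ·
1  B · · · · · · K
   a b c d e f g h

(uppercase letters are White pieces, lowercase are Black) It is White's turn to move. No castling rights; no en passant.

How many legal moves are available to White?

White to move; king on h1.
In check: yes, from the black bishop on f3.
Legal moves: Kg1.
Count: 1.

1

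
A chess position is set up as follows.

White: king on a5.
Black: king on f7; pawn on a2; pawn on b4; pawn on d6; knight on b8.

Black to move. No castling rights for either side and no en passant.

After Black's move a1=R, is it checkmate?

no

After a1=R: white king on a5; in check: yes, from the black rook on a1.
White has 3 legal replies: Kb6, Kb5, Kxb4.
In check but a legal move exists → not checkmate.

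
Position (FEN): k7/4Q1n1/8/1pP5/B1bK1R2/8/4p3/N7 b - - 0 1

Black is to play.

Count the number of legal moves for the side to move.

18

Black to move; king on a8.
In check: no.
Legal moves: Kb8, Ne8, Ne6+, Nh5, Nf5+, Bg8, Bf7, Be6, Bd5, Bd3, Bb3, Ba2, bxa4, b4, e1=Q, e1=R, e1=B, e1=N.
Count: 18.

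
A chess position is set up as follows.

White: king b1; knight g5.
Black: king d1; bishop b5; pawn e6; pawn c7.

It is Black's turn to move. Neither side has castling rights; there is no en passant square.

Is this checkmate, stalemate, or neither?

neither

Black to move; black king on d1.
In check: no.
Legal moves for Black: Be8, Bd7, Bc6, Ba6, Bc4, Ba4, Bd3+, Be2, Bf1, Ke2, Kd2, Ke1, c6, e5, c5.
Black has 15 legal moves and is not in check → neither.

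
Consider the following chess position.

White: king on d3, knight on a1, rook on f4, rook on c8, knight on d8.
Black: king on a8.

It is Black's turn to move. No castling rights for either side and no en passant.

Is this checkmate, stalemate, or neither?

Black to move; black king on a8.
In check: yes, from the white rook on c8.
King squares — a7: available; b7: attacked by Nd8; b8: attacked by Rc8.
Legal moves for Black: Ka7.
Black is in check but has 1 legal move → neither.

neither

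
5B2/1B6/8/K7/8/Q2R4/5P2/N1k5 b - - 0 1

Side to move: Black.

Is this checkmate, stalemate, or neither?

Black to move; black king on c1.
In check: yes, from the white queen on a3.
King squares — b1: available; d1: attacked by Rd3; b2: attacked by Qa3; c2: attacked by Na1; d2: attacked by Rd3.
Legal moves for Black: Kb1.
Black is in check but has 1 legal move → neither.

neither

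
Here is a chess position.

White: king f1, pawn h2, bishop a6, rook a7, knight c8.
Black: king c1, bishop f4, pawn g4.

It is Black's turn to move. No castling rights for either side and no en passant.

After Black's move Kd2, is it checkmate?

no

After Kd2: white king on f1; in check: no.
White is not in check, so this cannot be checkmate.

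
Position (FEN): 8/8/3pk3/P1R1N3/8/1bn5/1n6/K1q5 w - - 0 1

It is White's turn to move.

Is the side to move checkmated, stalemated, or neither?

White to move; white king on a1.
In check: yes, from the black queen on c1.
King squares — b1: attacked by Qc1; a2: attacked by Bb3; b2: attacked by Qc1.
Legal moves for White: none.
In check with no legal moves → checkmate.

checkmate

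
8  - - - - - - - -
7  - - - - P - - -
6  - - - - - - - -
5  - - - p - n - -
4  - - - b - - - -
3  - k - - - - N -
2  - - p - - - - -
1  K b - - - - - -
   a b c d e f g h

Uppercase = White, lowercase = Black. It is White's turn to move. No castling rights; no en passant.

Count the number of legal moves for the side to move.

0

White to move; king on a1.
In check: yes, from the black bishop on d4.
Legal moves: none.
Count: 0.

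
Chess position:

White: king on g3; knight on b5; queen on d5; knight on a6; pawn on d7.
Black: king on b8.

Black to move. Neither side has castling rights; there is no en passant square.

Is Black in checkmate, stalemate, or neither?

Black to move; black king on b8.
In check: yes, from the white knight on a6.
King squares — a7: attacked by Nb5; b7: attacked by Qd5; c7: attacked by Nb5; a8: attacked by Qd5; c8: attacked by Pd7.
Legal moves for Black: none.
In check with no legal moves → checkmate.

checkmate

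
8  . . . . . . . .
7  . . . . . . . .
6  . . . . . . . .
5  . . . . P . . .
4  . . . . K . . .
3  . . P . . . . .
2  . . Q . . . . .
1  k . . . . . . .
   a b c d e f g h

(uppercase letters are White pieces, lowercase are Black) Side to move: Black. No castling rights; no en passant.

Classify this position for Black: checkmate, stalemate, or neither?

Black to move; black king on a1.
In check: no.
King squares — b1: attacked by Qc2; a2: attacked by Qc2; b2: attacked by Qc2.
Legal moves for Black: none.
Not in check and no legal moves → stalemate.

stalemate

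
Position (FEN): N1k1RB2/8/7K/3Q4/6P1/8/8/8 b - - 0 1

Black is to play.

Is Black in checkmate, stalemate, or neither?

checkmate

Black to move; black king on c8.
In check: yes, from the white rook on e8.
King squares — b7: attacked by Qd5; c7: attacked by Na8; d7: attacked by Qd5; b8: attacked by Re8; d8: attacked by Qd5.
Legal moves for Black: none.
In check with no legal moves → checkmate.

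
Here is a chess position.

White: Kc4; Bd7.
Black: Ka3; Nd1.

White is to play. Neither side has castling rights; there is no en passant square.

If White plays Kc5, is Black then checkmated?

no

After Kc5: black king on a3; in check: no.
Black is not in check, so this cannot be checkmate.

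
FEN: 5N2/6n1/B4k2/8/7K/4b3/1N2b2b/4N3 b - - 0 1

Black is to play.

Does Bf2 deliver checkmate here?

no

After Bf2: white king on h4; in check: yes, from the black bishop on f2.
White has 1 legal reply: Kh3.
In check but a legal move exists → not checkmate.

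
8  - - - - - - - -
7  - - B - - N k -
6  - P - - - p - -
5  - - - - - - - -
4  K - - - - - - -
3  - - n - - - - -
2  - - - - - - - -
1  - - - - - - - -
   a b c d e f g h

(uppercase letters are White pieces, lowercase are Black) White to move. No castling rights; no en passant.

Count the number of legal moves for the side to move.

White to move; king on a4.
In check: yes, from the black knight on c3.
Legal moves: Ka5, Kb4, Kb3, Ka3.
Count: 4.

4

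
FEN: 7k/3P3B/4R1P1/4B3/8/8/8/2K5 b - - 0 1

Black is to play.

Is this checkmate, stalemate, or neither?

checkmate

Black to move; black king on h8.
In check: yes, from the white bishop on e5.
King squares — g7: attacked by Be5; h7: attacked by Pg6; g8: attacked by Bh7.
Legal moves for Black: none.
In check with no legal moves → checkmate.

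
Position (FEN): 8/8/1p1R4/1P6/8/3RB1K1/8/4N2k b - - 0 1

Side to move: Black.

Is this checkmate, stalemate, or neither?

stalemate

Black to move; black king on h1.
In check: no.
King squares — g1: attacked by Be3; g2: attacked by Ne1; h2: attacked by Kg3.
Legal moves for Black: none.
Not in check and no legal moves → stalemate.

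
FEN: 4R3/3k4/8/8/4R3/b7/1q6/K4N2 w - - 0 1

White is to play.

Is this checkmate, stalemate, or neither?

White to move; white king on a1.
In check: yes, from the black queen on b2.
King squares — b1: attacked by Qb2; a2: attacked by Qb2; b2: attacked by Ba3.
Legal moves for White: none.
In check with no legal moves → checkmate.

checkmate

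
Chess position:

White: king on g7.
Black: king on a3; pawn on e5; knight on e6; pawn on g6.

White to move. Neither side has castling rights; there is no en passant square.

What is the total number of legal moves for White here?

White to move; king on g7.
In check: yes, from the black knight on e6.
Legal moves: Kh8, Kg8, Kh7, Kf7, Kh6, Kxg6, Kf6.
Count: 7.

7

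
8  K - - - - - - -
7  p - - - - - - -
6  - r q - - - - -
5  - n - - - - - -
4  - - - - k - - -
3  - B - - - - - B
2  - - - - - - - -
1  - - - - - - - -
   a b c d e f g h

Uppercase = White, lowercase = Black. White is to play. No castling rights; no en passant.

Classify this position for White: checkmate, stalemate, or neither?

checkmate

White to move; white king on a8.
In check: yes, from the black queen on c6.
King squares — a7: attacked by Nb5; b7: attacked by Rb6; b8: attacked by Rb6.
Legal moves for White: none.
In check with no legal moves → checkmate.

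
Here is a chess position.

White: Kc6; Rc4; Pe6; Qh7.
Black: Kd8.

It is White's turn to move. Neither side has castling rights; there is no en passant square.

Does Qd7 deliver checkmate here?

yes

After Qd7: black king on d8; in check: yes, from the white queen on d7.
King squares — c7: attacked by Kc6; d7: attacked by Kc6; e7: attacked by Qd7; c8: attacked by Qd7; e8: attacked by Qd7.
Black has no legal moves → checkmate.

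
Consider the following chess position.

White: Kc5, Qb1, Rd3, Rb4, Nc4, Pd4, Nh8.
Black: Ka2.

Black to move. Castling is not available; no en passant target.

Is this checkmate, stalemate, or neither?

Black to move; black king on a2.
In check: yes, from the white queen on b1.
King squares — a1: attacked by Qb1; b1: attacked by Rb4; b2: attacked by Qb1; a3: attacked by Rd3; b3: attacked by Qb1.
Legal moves for Black: none.
In check with no legal moves → checkmate.

checkmate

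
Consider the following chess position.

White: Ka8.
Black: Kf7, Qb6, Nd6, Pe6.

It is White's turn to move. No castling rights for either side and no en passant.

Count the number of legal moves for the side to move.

0

White to move; king on a8.
In check: no.
Legal moves: none.
Count: 0.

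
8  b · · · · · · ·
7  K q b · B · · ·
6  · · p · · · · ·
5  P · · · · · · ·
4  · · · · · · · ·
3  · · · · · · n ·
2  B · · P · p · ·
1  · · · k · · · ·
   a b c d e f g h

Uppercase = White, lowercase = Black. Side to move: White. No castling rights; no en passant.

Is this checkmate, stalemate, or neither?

checkmate

White to move; white king on a7.
In check: yes, from the black queen on b7.
King squares — a6: attacked by Qb7; b6: attacked by Qb7; b7: attacked by Ba8; a8: attacked by Qb7; b8: attacked by Qb7.
Legal moves for White: none.
In check with no legal moves → checkmate.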